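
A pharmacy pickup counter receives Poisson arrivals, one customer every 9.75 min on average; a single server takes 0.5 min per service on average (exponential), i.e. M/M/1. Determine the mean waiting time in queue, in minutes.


λ = 60/9.75 = 6.1538 /hr
μ = 60/0.5 = 120.0000 /hr
ρ = λ/μ = 6.1538/120.0000 = 0.05128
Wq = ρ/(μ−λ) = 0.05128/(120.0000−6.1538) = 0.0004505 hr
In minutes: 0.0004505·60 = 0.02703 min

Final: 0.02703 min


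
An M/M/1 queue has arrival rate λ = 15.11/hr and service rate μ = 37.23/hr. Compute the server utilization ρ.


ρ = λ/μ = 15.11/37.23 = 0.4059

Final: 0.4059


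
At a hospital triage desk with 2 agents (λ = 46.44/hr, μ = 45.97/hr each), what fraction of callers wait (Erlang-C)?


a = λ/μ = 1.0102; ρ = a/2 = 0.5051
P₀ = 0.328805 (from M/M/c formula)
C(c,a) = [a^c/(c!(1−ρ))]·P₀ = [1.02055/(2·0.4949)]·0.328805
= 1.03109·0.328805 = 0.339029

Final: 0.339029


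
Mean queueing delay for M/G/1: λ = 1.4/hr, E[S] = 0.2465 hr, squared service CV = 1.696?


ρ = λ·E[S] = 1.4·0.2465 = 0.3451
E[S²] = E[S]²(1+C_s²) = 0.2465²·(1+1.696) = 0.163815
Wq = λ·E[S²]/(2(1−ρ)) = 1.4·0.163815/(2·0.6549) = 0.17510 hr

Final: 0.17510 hr


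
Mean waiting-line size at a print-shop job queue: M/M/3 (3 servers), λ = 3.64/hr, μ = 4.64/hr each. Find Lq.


a = λ/μ = 0.7845; ρ = a/3 = 0.2615
P₀ = 0.454309
Lq = P₀·a^c·ρ / (c!·(1−ρ)²) = 0.454309·0.48278·0.2615/(6·0.54539)
= 0.01753

Final: 0.01753


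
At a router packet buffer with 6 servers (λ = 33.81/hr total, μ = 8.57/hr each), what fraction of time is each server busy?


ρ = λ/(cμ) = 33.81/(6·8.57) = 33.81/51.42 = 0.6575

Final: 0.6575


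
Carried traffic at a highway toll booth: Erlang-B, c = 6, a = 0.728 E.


B(6,0.728) = 0.00009984 (Erlang-B)
Carried load = a(1 − B) = 0.728·(1 − 0.00009984) = 0.728·0.999900 = 0.7279 E

Final: 0.7279 Erlangs


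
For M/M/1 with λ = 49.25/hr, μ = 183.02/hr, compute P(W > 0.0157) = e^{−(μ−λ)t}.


W ~ Exponential(μ−λ) for M/M/1.
μ − λ = 183.02 − 49.25 = 133.7700
P(W > t) = e^{−(μ−λ)t} = e^{−2.1002} = 0.122433

Final: 0.122433


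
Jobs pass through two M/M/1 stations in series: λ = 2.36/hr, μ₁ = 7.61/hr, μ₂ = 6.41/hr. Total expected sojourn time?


Each node sees arrival rate λ = 2.36/hr (tandem ⇒ throughput preserved).
W₁ = 1/(μ₁−λ) = 1/(7.61−2.36) = 0.19048 hr
W₂ = 1/(μ₂−λ) = 1/(6.41−2.36) = 0.24691 hr
W_total = W₁ + W₂ = 0.19048 + 0.24691 = 0.43739 hr

Final: 0.43739 hr


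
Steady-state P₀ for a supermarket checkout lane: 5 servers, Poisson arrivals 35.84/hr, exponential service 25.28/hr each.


a = λ/μ = 35.84/25.28 = 1.4177; ρ = a/c = 0.2835
Σ_{k=0}^{4} a^k/k! (terms k=0..4) = 1.00000 + 1.41772 + 1.00497 + 0.47492 + 0.16833 = 4.06594
Tail: a^5/(5!(1−ρ)) = 5.72736/(120·0.7165) = 0.06662
P₀ = 1/(4.06594 + 0.06662) = 1/4.13255 = 0.241981

Final: 0.241981


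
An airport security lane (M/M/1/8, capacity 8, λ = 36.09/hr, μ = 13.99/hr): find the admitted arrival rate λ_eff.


ρ = 2.5797; P_K = (1−ρ)ρ^8/(1−ρ^9) = 0.612479
λ_eff = λ(1 − P_K) = 36.09·(1 − 0.612479) = 36.09·0.387521 = 13.9856 /hr

Final: 13.9856 /hr


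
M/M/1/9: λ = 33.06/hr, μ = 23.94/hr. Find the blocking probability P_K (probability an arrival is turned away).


ρ = λ/μ = 33.06/23.94 = 1.3810
P_K = (1−ρ)ρ^K/(1−ρ^(K+1)) = (-0.3810·18.264523)/(1 − 25.222436)
= -6.957913/-24.222436 = 0.287251

Final: 0.287251


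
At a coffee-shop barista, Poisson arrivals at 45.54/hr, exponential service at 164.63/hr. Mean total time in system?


W = 1/(μ−λ) = 1/(164.63 − 45.54) = 1/119.09 = 0.008397 hr

Final: 0.008397 hr


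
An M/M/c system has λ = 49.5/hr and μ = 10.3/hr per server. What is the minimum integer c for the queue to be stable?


Stability requires cμ > λ ⇔ c > λ/μ.
λ/μ = 49.5/10.3 = 4.8058
Minimum integer c = ⌊4.8058⌋ + 1 = 5
Check: 5·10.3 = 51.50 > 49.5, while 4·10.3 = 41.20 ≤ 49.5

Final: 5 servers


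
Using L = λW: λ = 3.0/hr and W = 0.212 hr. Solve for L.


L = λW = 3.0·0.212 = 0.6360

Final: 0.6360


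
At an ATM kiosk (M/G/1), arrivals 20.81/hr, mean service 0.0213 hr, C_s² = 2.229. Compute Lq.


ρ = λ·E[S] = 20.81·0.0213 = 0.4433
Lq = ρ²(1+C_s²)/(2(1−ρ)) = 0.1965·(1+2.229)/(2·0.5567)
= 0.1965·3.2290/1.1135 = 0.56975

Final: 0.56975


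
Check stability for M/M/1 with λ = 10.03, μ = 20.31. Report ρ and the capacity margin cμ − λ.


Total capacity cμ = 1·20.31 = 20.31/hr
ρ = λ/(cμ) = 10.03/20.31 = 0.4938
Stable ⇔ ρ < 1: YES
Spare capacity = cμ − λ = 20.31 − 10.03 = 10.28/hr

Final: ρ = 0.4938; stable; margin = 10.28/hr


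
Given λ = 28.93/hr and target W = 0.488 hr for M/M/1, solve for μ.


W = 1/(μ−λ) ⇒ μ − λ = 1/W = 1/0.488 = 2.0492
μ = λ + 1/W = 28.93 + 2.0492 = 30.9792 per hr

Final: 30.9792 /hr


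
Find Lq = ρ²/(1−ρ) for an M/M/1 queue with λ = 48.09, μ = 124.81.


ρ = 48.09/124.81 = 0.3853
Lq = ρ²/(1−ρ) = 0.1485/0.6147 = 0.2415

Final: 0.2415


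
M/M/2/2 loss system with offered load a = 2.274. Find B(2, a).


B(c,a) = (a^c/c!) / Σ_{k=0}^{c} a^k/k!
a^2/2! = 2.585538
Σ terms (k=0..2): 1.00000 + 2.27400 + 2.58554 = 5.859538
B = 2.585538/5.859538 = 0.441253

Final: 0.441253


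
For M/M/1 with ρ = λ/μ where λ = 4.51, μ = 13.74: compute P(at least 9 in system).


ρ = 4.51/13.74 = 0.3282
P(N ≥ n) = ρ^n = 0.3282^9 = 0.00004423

Final: 0.00004423


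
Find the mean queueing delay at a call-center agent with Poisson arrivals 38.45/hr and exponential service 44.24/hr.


ρ = 38.45/44.24 = 0.8691
Wq = ρ/(μ−λ) = 0.8691/(44.24 − 38.45) = 0.8691/5.79 = 0.1501 hr

Final: 0.1501 hr


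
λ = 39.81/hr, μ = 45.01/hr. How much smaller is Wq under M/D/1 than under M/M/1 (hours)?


ρ = 39.81/45.01 = 0.8845
Wq(M/M/1) = ρ/(μ−λ) = 0.8845/5.20 = 0.17009 hr
Wq(M/D/1) = ρ/(2(μ−λ)) = 0.08505 hr
Savings = 0.17009 − 0.08505 = 0.08505 hr

Final: 0.08505 hr


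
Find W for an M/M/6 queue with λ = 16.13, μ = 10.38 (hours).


a = 1.5539; ρ = 0.2590; P₀ = 0.211345
Lq = P₀·a^c·ρ/(c!(1−ρ)²) = 0.001949
Wq = Lq/λ = 0.001949/16.13 = 0.0001209 hr
W = Wq + 1/μ = 0.0001209 + 0.09634 = 0.09646 hr

Final: 0.09646 hr


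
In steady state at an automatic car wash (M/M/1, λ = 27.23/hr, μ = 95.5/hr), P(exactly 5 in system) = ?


ρ = 27.23/95.5 = 0.2851
P_n = (1−ρ)·ρ^n = (1 − 0.2851)·0.2851^5 = 0.7149·0.001885 = 0.001347

Final: 0.001347


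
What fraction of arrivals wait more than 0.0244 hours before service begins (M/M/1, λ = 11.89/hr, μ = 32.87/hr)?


ρ = 11.89/32.87 = 0.3617
P(Wq > t) = ρ·e^{−(μ−λ)t} = 0.3617·e^{−0.5119}
= 0.3617·0.599349 = 0.216801

Final: 0.216801


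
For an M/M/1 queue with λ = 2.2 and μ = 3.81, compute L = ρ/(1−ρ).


ρ = λ/μ = 2.2/3.81 = 0.5774
L = ρ/(1−ρ) = 0.5774/(1 − 0.5774) = 0.5774/0.4226 = 1.3665

Final: 1.3665


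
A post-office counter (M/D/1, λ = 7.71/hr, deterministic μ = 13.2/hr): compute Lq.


ρ = 7.71/13.2 = 0.5841
M/D/1: Lq = ρ²/(2(1−ρ)) = 0.3412/(2·0.4159) = 0.41014

Final: 0.41014


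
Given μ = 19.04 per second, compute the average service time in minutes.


Mean service time = 1/μ = 1/19.04 second = 0.05252 second
In minutes: 0.05252 × 0.0166667 = 0.0008754 min

Final: 0.0008754 min


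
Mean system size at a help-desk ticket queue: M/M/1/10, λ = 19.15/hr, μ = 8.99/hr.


ρ = 19.15/8.99 = 2.1301
L = ρ[1 − (K+1)ρ^K + Kρ^(K+1)] / [(1−ρ)(1−ρ^(K+1))]
Numerator: 2.1301·(1 − 11·1923.494132 + 10·4097.320648) = 42210.457754
Denominator: (-1.1301)·(-4096.320648) = 4629.434681
L = 42210.457754/4629.434681 = 9.1178

Final: 9.1178


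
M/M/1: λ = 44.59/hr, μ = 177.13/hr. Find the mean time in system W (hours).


W = 1/(μ−λ) = 1/(177.13 − 44.59) = 1/132.54 = 0.007545 hr

Final: 0.007545 hr


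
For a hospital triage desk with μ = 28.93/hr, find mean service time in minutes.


Mean service time = 1/μ = 1/28.93 hour = 0.03457 hour
In minutes: 0.03457 × 60 = 2.0740 min

Final: 2.0740 min


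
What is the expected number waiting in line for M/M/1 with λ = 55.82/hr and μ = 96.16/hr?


ρ = 55.82/96.16 = 0.5805
Lq = ρ²/(1−ρ) = 0.3370/0.4195 = 0.8032

Final: 0.8032


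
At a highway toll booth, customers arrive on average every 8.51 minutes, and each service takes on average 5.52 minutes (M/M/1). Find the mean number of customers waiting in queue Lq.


λ = 60/8.51 = 7.0505 /hr
μ = 60/5.52 = 10.8696 /hr
ρ = λ/μ = 7.0505/10.8696 = 0.6486
Lq = ρ²/(1−ρ) = 0.4207/0.3514 = 1.1975

Final: 1.1975


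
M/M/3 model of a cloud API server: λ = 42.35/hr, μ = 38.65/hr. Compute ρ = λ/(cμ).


ρ = λ/(cμ) = 42.35/(3·38.65) = 42.35/115.95 = 0.3652

Final: 0.3652


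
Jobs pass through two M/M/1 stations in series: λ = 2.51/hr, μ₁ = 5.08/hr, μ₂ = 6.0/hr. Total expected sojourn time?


Each node sees arrival rate λ = 2.51/hr (tandem ⇒ throughput preserved).
W₁ = 1/(μ₁−λ) = 1/(5.08−2.51) = 0.38911 hr
W₂ = 1/(μ₂−λ) = 1/(6.0−2.51) = 0.28653 hr
W_total = W₁ + W₂ = 0.38911 + 0.28653 = 0.67564 hr

Final: 0.67564 hr


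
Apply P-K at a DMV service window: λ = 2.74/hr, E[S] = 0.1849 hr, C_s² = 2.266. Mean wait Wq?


ρ = λ·E[S] = 2.74·0.1849 = 0.5066
E[S²] = E[S]²(1+C_s²) = 0.1849²·(1+2.266) = 0.111658
Wq = λ·E[S²]/(2(1−ρ)) = 2.74·0.111658/(2·0.4934) = 0.31005 hr

Final: 0.31005 hr


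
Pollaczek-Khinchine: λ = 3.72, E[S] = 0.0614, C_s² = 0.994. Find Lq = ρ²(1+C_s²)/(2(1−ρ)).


ρ = λ·E[S] = 3.72·0.0614 = 0.2284
Lq = ρ²(1+C_s²)/(2(1−ρ)) = 0.05217·(1+0.994)/(2·0.7716)
= 0.05217·1.9940/1.5432 = 0.06741

Final: 0.06741


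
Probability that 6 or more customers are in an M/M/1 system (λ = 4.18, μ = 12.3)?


ρ = 4.18/12.3 = 0.3398
P(N ≥ n) = ρ^n = 0.3398^6 = 0.001540

Final: 0.001540


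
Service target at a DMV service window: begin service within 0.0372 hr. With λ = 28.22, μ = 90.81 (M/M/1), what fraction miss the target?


ρ = 28.22/90.81 = 0.3108
P(Wq > t) = ρ·e^{−(μ−λ)t} = 0.3108·e^{−2.3283}
= 0.3108·0.097457 = 0.030285

Final: 0.030285


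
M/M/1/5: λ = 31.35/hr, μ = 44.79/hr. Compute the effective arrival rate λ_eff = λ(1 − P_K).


ρ = 0.6999; P_K = (1−ρ)ρ^5/(1−ρ^6) = 0.057125
λ_eff = λ(1 − P_K) = 31.35·(1 − 0.057125) = 31.35·0.942875 = 29.5591 /hr

Final: 29.5591 /hr


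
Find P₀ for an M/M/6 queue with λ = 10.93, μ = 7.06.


a = λ/μ = 10.93/7.06 = 1.5482; ρ = a/c = 0.2580
Σ_{k=0}^{5} a^k/k! (terms k=0..5) = 1.00000 + 1.54816 + 1.19840 + 0.61844 + 0.23936 + 0.07411 = 4.67847
Tail: a^6/(6!(1−ρ)) = 13.76869/(720·0.7420) = 0.02577
P₀ = 1/(4.67847 + 0.02577) = 1/4.70424 = 0.212574

Final: 0.212574


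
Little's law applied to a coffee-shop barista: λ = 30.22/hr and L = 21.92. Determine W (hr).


W = L/λ = 21.92/30.22 = 0.7253 hr

Final: 0.7253 hr


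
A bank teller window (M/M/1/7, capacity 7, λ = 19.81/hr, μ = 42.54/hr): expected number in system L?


ρ = 19.81/42.54 = 0.4657
L = ρ[1 − (K+1)ρ^K + Kρ^(K+1)] / [(1−ρ)(1−ρ^(K+1))]
Numerator: 0.4657·(1 − 8·0.004749 + 7·0.002212) = 0.455196
Denominator: (0.5343)·(0.997788) = 0.533139
L = 0.455196/0.533139 = 0.8538

Final: 0.8538


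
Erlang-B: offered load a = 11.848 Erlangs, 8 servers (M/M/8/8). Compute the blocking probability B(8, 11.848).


B(c,a) = (a^c/c!) / Σ_{k=0}^{c} a^k/k!
a^8/8! = 9630.300540
Σ terms (k=0..8): 1.00000 + 11.84800 + 70.18755 + 277.19404 + 821.04874 + 1945.55710 + 3841.82675 + 6502.56620 + 9630.30054 = 23101.528926
B = 9630.300540/23101.528926 = 0.416869

Final: 0.416869


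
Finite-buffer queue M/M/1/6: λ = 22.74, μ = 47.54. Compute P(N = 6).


ρ = λ/μ = 22.74/47.54 = 0.4783
P_K = (1−ρ)ρ^K/(1−ρ^(K+1)) = (0.5217·0.011978)/(1 − 0.005730)
= 0.006249/0.994270 = 0.006285

Final: 0.006285


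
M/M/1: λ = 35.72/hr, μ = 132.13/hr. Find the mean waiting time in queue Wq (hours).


ρ = 35.72/132.13 = 0.2703
Wq = ρ/(μ−λ) = 0.2703/(132.13 − 35.72) = 0.2703/96.41 = 0.002804 hr

Final: 0.002804 hr


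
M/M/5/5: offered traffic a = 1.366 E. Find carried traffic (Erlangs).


B(5,1.366) = 0.010141 (Erlang-B)
Carried load = a(1 − B) = 1.366·(1 − 0.010141) = 1.366·0.989859 = 1.3521 E

Final: 1.3521 Erlangs


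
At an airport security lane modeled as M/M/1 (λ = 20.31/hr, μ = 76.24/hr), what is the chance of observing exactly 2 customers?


ρ = 20.31/76.24 = 0.2664
P_n = (1−ρ)·ρ^n = (1 − 0.2664)·0.2664^2 = 0.7336·0.070967 = 0.052061

Final: 0.052061


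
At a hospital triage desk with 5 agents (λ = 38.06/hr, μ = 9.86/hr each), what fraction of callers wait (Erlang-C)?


a = λ/μ = 3.8600; ρ = a/5 = 0.7720
P₀ = 0.016008 (from M/M/c formula)
C(c,a) = [a^c/(c!(1−ρ))]·P₀ = [856.95762/(120·0.2280)]·0.016008
= 31.32267·0.016008 = 0.501414

Final: 0.501414


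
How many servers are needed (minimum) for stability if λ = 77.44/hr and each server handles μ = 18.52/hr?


Stability requires cμ > λ ⇔ c > λ/μ.
λ/μ = 77.44/18.52 = 4.1814
Minimum integer c = ⌊4.1814⌋ + 1 = 5
Check: 5·18.52 = 92.60 > 77.44, while 4·18.52 = 74.08 ≤ 77.44

Final: 5 servers


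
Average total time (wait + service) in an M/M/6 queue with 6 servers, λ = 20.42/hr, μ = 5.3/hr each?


a = 3.8528; ρ = 0.6421; P₀ = 0.019701
Lq = P₀·a^c·ρ/(c!(1−ρ)²) = 0.44878
Wq = Lq/λ = 0.44878/20.42 = 0.02198 hr
W = Wq + 1/μ = 0.02198 + 0.18868 = 0.21066 hr

Final: 0.21066 hr


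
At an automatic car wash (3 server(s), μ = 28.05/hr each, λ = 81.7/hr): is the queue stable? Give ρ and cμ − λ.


Total capacity cμ = 3·28.05 = 84.15/hr
ρ = λ/(cμ) = 81.7/84.15 = 0.9709
Stable ⇔ ρ < 1: YES
Spare capacity = cμ − λ = 84.15 − 81.7 = 2.45/hr

Final: ρ = 0.9709; stable; margin = 2.45/hr


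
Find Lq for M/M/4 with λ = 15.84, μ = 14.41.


a = λ/μ = 1.0992; ρ = a/4 = 0.2748
P₀ = 0.332374
Lq = P₀·a^c·ρ / (c!·(1−ρ)²) = 0.332374·1.46004·0.2748/(24·0.52590)
= 0.01057

Final: 0.01057


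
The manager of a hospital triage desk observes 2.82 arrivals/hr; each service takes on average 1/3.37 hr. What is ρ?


ρ = λ/μ = 2.82/3.37 = 0.8368

Final: 0.8368


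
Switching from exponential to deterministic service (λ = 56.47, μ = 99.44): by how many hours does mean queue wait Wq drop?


ρ = 56.47/99.44 = 0.5679
Wq(M/M/1) = ρ/(μ−λ) = 0.5679/42.97 = 0.01322 hr
Wq(M/D/1) = ρ/(2(μ−λ)) = 0.006608 hr
Savings = 0.01322 − 0.006608 = 0.006608 hr

Final: 0.006608 hr


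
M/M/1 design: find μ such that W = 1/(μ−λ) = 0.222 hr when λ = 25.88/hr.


W = 1/(μ−λ) ⇒ μ − λ = 1/W = 1/0.222 = 4.5045
μ = λ + 1/W = 25.88 + 4.5045 = 30.3845 per hr

Final: 30.3845 /hr


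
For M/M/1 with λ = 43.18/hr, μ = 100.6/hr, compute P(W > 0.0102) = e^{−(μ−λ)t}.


W ~ Exponential(μ−λ) for M/M/1.
μ − λ = 100.6 − 43.18 = 57.4200
P(W > t) = e^{−(μ−λ)t} = e^{−0.5857} = 0.556725

Final: 0.556725


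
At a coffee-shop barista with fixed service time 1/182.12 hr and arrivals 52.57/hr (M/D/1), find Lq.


ρ = 52.57/182.12 = 0.2887
M/D/1: Lq = ρ²/(2(1−ρ)) = 0.08332/(2·0.7113) = 0.05857

Final: 0.05857


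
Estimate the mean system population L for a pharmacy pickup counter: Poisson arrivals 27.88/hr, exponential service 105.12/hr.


ρ = λ/μ = 27.88/105.12 = 0.2652
L = ρ/(1−ρ) = 0.2652/(1 − 0.2652) = 0.2652/0.7348 = 0.3610

Final: 0.3610


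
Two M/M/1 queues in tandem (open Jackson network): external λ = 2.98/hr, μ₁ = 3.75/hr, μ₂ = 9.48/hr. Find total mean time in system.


Each node sees arrival rate λ = 2.98/hr (tandem ⇒ throughput preserved).
W₁ = 1/(μ₁−λ) = 1/(3.75−2.98) = 1.29870 hr
W₂ = 1/(μ₂−λ) = 1/(9.48−2.98) = 0.15385 hr
W_total = W₁ + W₂ = 1.29870 + 0.15385 = 1.45255 hr

Final: 1.45255 hr


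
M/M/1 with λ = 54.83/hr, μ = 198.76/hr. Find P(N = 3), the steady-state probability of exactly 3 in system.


ρ = 54.83/198.76 = 0.2759
P_n = (1−ρ)·ρ^n = (1 − 0.2759)·0.2759^3 = 0.7241·0.020993 = 0.015202

Final: 0.015202


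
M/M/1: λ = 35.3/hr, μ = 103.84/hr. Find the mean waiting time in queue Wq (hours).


ρ = 35.3/103.84 = 0.3399
Wq = ρ/(μ−λ) = 0.3399/(103.84 − 35.3) = 0.3399/68.54 = 0.004960 hr

Final: 0.004960 hr


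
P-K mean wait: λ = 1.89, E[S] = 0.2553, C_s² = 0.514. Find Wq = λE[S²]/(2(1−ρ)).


ρ = λ·E[S] = 1.89·0.2553 = 0.4825
E[S²] = E[S]²(1+C_s²) = 0.2553²·(1+0.514) = 0.098680
Wq = λ·E[S²]/(2(1−ρ)) = 1.89·0.098680/(2·0.5175) = 0.18020 hr

Final: 0.18020 hr


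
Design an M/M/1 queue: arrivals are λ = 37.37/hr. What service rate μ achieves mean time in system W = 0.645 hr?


W = 1/(μ−λ) ⇒ μ − λ = 1/W = 1/0.645 = 1.5504
μ = λ + 1/W = 37.37 + 1.5504 = 38.9204 per hr

Final: 38.9204 /hr


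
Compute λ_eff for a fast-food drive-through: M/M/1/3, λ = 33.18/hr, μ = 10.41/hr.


ρ = 3.1873; P_K = (1−ρ)ρ^3/(1−ρ^4) = 0.692971
λ_eff = λ(1 − P_K) = 33.18·(1 − 0.692971) = 33.18·0.307029 = 10.1872 /hr

Final: 10.1872 /hr


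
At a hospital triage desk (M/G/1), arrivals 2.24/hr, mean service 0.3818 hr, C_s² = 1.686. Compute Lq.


ρ = λ·E[S] = 2.24·0.3818 = 0.8552
Lq = ρ²(1+C_s²)/(2(1−ρ)) = 0.7314·(1+1.686)/(2·0.1448)
= 0.7314·2.6860/0.2895 = 6.78534

Final: 6.78534


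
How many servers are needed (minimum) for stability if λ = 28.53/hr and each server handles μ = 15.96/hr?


Stability requires cμ > λ ⇔ c > λ/μ.
λ/μ = 28.53/15.96 = 1.7876
Minimum integer c = ⌊1.7876⌋ + 1 = 2
Check: 2·15.96 = 31.92 > 28.53, while 1·15.96 = 15.96 ≤ 28.53

Final: 2 servers


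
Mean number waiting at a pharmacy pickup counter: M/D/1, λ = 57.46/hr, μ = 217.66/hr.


ρ = 57.46/217.66 = 0.2640
M/D/1: Lq = ρ²/(2(1−ρ)) = 0.06969/(2·0.7360) = 0.04734

Final: 0.04734


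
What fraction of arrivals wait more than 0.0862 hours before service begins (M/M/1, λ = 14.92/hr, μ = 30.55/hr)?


ρ = 14.92/30.55 = 0.4884
P(Wq > t) = ρ·e^{−(μ−λ)t} = 0.4884·e^{−1.3473}
= 0.4884·0.259940 = 0.126949

Final: 0.126949


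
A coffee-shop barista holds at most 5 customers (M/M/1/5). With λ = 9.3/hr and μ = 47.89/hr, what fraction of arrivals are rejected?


ρ = λ/μ = 9.3/47.89 = 0.1942
P_K = (1−ρ)ρ^K/(1−ρ^(K+1)) = (0.8058·0.0002762)/(1 − 0.00005363)
= 0.0002225/0.999946 = 0.0002226

Final: 0.0002226


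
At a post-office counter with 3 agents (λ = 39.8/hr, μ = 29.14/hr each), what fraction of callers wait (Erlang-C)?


a = λ/μ = 1.3658; ρ = a/3 = 0.4553
P₀ = 0.245211 (from M/M/c formula)
C(c,a) = [a^c/(c!(1−ρ))]·P₀ = [2.54789/(6·0.5447)]·0.245211
= 0.77956·0.245211 = 0.191157

Final: 0.191157


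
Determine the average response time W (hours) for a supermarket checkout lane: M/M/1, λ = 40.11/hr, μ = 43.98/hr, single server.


W = 1/(μ−λ) = 1/(43.98 − 40.11) = 1/3.87 = 0.2584 hr

Final: 0.2584 hr


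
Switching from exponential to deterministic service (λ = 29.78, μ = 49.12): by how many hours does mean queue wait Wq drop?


ρ = 29.78/49.12 = 0.6063
Wq(M/M/1) = ρ/(μ−λ) = 0.6063/19.34 = 0.03135 hr
Wq(M/D/1) = ρ/(2(μ−λ)) = 0.01567 hr
Savings = 0.03135 − 0.01567 = 0.01567 hr

Final: 0.01567 hr


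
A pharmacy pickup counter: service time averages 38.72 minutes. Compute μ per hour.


μ = 1/(service time) in consistent units.
1 hour = 60 min, so μ = 60/38.72 = 1.5496 per hour

Final: 1.5496 /hr


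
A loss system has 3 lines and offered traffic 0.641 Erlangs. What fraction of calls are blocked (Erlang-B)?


B(c,a) = (a^c/c!) / Σ_{k=0}^{c} a^k/k!
a^3/3! = 0.043896
Σ terms (k=0..3): 1.00000 + 0.64100 + 0.20544 + 0.04390 = 1.890336
B = 0.043896/1.890336 = 0.023221

Final: 0.023221


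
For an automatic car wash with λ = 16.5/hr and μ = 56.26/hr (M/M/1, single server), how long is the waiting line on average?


ρ = 16.5/56.26 = 0.2933
Lq = ρ²/(1−ρ) = 0.08601/0.7067 = 0.1217

Final: 0.1217


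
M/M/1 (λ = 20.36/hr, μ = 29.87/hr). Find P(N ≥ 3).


ρ = 20.36/29.87 = 0.6816
P(N ≥ n) = ρ^n = 0.6816^3 = 0.316685

Final: 0.316685


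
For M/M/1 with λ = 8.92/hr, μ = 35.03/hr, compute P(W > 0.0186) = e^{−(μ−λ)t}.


W ~ Exponential(μ−λ) for M/M/1.
μ − λ = 35.03 − 8.92 = 26.1100
P(W > t) = e^{−(μ−λ)t} = e^{−0.4856} = 0.615300

Final: 0.615300


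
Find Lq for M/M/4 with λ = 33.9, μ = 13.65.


a = λ/μ = 2.4835; ρ = a/4 = 0.6209
P₀ = 0.075180
Lq = P₀·a^c·ρ / (c!·(1−ρ)²) = 0.075180·38.04242·0.6209/(24·0.14373)
= 0.51477

Final: 0.51477


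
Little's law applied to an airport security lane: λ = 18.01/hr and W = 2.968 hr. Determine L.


L = λW = 18.01·2.968 = 53.4537

Final: 53.4537


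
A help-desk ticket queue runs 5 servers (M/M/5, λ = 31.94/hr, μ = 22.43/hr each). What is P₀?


a = λ/μ = 31.94/22.43 = 1.4240; ρ = a/c = 0.2848
Σ_{k=0}^{4} a^k/k! (terms k=0..4) = 1.00000 + 1.42399 + 1.01387 + 0.48124 + 0.17132 = 4.09042
Tail: a^5/(5!(1−ρ)) = 5.85502/(120·0.7152) = 0.06822
P₀ = 1/(4.09042 + 0.06822) = 1/4.15864 = 0.240463

Final: 0.240463


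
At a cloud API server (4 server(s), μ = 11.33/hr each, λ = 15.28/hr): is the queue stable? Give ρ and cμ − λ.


Total capacity cμ = 4·11.33 = 45.32/hr
ρ = λ/(cμ) = 15.28/45.32 = 0.3372
Stable ⇔ ρ < 1: YES
Spare capacity = cμ − λ = 45.32 − 15.28 = 30.04/hr

Final: ρ = 0.3372; stable; margin = 30.04/hr


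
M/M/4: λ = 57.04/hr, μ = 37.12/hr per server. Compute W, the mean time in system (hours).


a = 1.5366; ρ = 0.3842; P₀ = 0.212801
Lq = P₀·a^c·ρ/(c!(1−ρ)²) = 0.05008
Wq = Lq/λ = 0.05008/57.04 = 0.0008779 hr
W = Wq + 1/μ = 0.0008779 + 0.02694 = 0.02782 hr

Final: 0.02782 hr


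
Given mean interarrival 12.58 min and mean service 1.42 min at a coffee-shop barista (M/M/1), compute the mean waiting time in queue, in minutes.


λ = 60/12.58 = 4.7695 /hr
μ = 60/1.42 = 42.2535 /hr
ρ = λ/μ = 4.7695/42.2535 = 0.1129
Wq = ρ/(μ−λ) = 0.1129/(42.2535−4.7695) = 0.003011 hr
In minutes: 0.003011·60 = 0.1807 min

Final: 0.1807 min


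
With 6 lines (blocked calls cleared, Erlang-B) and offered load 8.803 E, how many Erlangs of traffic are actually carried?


B(6,8.803) = 0.431082 (Erlang-B)
Carried load = a(1 − B) = 8.803·(1 − 0.431082) = 8.803·0.568918 = 5.0082 E

Final: 5.0082 Erlangs


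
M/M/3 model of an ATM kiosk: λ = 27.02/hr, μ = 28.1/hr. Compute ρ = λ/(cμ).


ρ = λ/(cμ) = 27.02/(3·28.1) = 27.02/84.30 = 0.3205

Final: 0.3205


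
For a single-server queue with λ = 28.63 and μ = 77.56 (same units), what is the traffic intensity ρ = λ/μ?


ρ = λ/μ = 28.63/77.56 = 0.3691

Final: 0.3691


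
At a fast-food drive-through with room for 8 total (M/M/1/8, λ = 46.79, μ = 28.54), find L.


ρ = 46.79/28.54 = 1.6395
L = ρ[1 − (K+1)ρ^K + Kρ^(K+1)] / [(1−ρ)(1−ρ^(K+1))]
Numerator: 1.6395·(1 − 9·52.190639 + 8·85.564120) = 353.789472
Denominator: (-0.6395)·(-84.564120) = 54.074814
L = 353.789472/54.074814 = 6.5426

Final: 6.5426


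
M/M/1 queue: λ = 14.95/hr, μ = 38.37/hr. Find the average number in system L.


ρ = λ/μ = 14.95/38.37 = 0.3896
L = ρ/(1−ρ) = 0.3896/(1 − 0.3896) = 0.3896/0.6104 = 0.6383

Final: 0.6383


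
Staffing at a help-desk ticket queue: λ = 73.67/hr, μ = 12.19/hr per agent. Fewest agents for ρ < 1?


Stability requires cμ > λ ⇔ c > λ/μ.
λ/μ = 73.67/12.19 = 6.0435
Minimum integer c = ⌊6.0435⌋ + 1 = 7
Check: 7·12.19 = 85.33 > 73.67, while 6·12.19 = 73.14 ≤ 73.67

Final: 7 servers


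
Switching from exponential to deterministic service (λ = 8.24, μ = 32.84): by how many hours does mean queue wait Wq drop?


ρ = 8.24/32.84 = 0.2509
Wq(M/M/1) = ρ/(μ−λ) = 0.2509/24.60 = 0.01020 hr
Wq(M/D/1) = ρ/(2(μ−λ)) = 0.005100 hr
Savings = 0.01020 − 0.005100 = 0.005100 hr

Final: 0.005100 hr


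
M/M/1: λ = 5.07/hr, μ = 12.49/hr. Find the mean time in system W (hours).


W = 1/(μ−λ) = 1/(12.49 − 5.07) = 1/7.42 = 0.1348 hr

Final: 0.1348 hr


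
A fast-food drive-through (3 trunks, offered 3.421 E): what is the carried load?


B(3,3.421) = 0.393782 (Erlang-B)
Carried load = a(1 − B) = 3.421·(1 − 0.393782) = 3.421·0.606218 = 2.0739 E

Final: 2.0739 Erlangs


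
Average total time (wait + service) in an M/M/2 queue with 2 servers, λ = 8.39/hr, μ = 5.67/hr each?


a = 1.4797; ρ = 0.7399; P₀ = 0.149518
Lq = P₀·a^c·ρ/(c!(1−ρ)²) = 1.78959
Wq = Lq/λ = 1.78959/8.39 = 0.21330 hr
W = Wq + 1/μ = 0.21330 + 0.17637 = 0.38967 hr

Final: 0.38967 hr


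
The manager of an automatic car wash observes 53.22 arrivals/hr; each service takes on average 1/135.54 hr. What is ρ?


ρ = λ/μ = 53.22/135.54 = 0.3927

Final: 0.3927


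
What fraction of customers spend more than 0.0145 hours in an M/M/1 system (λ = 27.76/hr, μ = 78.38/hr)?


W ~ Exponential(μ−λ) for M/M/1.
μ − λ = 78.38 − 27.76 = 50.6200
P(W > t) = e^{−(μ−λ)t} = e^{−0.7340} = 0.479990

Final: 0.479990


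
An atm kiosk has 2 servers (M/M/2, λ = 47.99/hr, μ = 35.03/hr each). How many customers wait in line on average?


a = λ/μ = 1.3700; ρ = a/2 = 0.6850
P₀ = 0.186955
Lq = P₀·a^c·ρ / (c!·(1−ρ)²) = 0.186955·1.87681·0.6850/(2·0.09923)
= 1.21100

Final: 1.21100


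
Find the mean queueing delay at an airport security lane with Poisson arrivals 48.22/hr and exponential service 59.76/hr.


ρ = 48.22/59.76 = 0.8069
Wq = ρ/(μ−λ) = 0.8069/(59.76 − 48.22) = 0.8069/11.54 = 0.06992 hr

Final: 0.06992 hr


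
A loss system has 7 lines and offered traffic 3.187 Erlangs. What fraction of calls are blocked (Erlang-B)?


B(c,a) = (a^c/c!) / Σ_{k=0}^{c} a^k/k!
a^7/7! = 0.662589
Σ terms (k=0..7): 1.00000 + 3.18700 + 5.07848 + 5.39504 + 4.29850 + 2.73986 + 1.45532 + 0.66259 = 23.816806
B = 0.662589/23.816806 = 0.027820

Final: 0.027820


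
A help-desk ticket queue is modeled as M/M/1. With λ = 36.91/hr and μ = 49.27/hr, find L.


ρ = λ/μ = 36.91/49.27 = 0.7491
L = ρ/(1−ρ) = 0.7491/(1 − 0.7491) = 0.7491/0.2509 = 2.9862

Final: 2.9862


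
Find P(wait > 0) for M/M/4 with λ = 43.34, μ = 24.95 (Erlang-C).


a = λ/μ = 1.7371; ρ = a/4 = 0.4343
P₀ = 0.172713 (from M/M/c formula)
C(c,a) = [a^c/(c!(1−ρ))]·P₀ = [9.10486/(24·0.5657)]·0.172713
= 0.67058·0.172713 = 0.115818

Final: 0.115818


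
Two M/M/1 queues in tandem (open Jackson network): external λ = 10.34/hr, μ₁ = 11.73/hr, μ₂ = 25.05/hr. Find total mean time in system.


Each node sees arrival rate λ = 10.34/hr (tandem ⇒ throughput preserved).
W₁ = 1/(μ₁−λ) = 1/(11.73−10.34) = 0.71942 hr
W₂ = 1/(μ₂−λ) = 1/(25.05−10.34) = 0.06798 hr
W_total = W₁ + W₂ = 0.71942 + 0.06798 = 0.78741 hr

Final: 0.78741 hr


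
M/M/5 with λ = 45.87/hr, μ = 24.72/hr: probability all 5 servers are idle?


a = λ/μ = 45.87/24.72 = 1.8556; ρ = a/c = 0.3711
Σ_{k=0}^{4} a^k/k! (terms k=0..4) = 1.00000 + 1.85558 + 1.72159 + 1.06485 + 0.49398 = 6.13601
Tail: a^5/(5!(1−ρ)) = 21.99892/(120·0.6289) = 0.29151
P₀ = 1/(6.13601 + 0.29151) = 1/6.42752 = 0.155581

Final: 0.155581


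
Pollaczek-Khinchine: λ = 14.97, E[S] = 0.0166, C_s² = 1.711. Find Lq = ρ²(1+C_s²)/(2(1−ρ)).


ρ = λ·E[S] = 14.97·0.0166 = 0.2485
Lq = ρ²(1+C_s²)/(2(1−ρ)) = 0.06175·(1+1.711)/(2·0.7515)
= 0.06175·2.7110/1.5030 = 0.11139

Final: 0.11139


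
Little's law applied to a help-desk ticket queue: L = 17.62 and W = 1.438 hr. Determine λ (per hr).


λ = L/W = 17.62/1.438 = 12.2531 /hr

Final: 12.2531 /hr


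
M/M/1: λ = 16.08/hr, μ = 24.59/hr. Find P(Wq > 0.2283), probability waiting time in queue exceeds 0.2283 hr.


ρ = 16.08/24.59 = 0.6539
P(Wq > t) = ρ·e^{−(μ−λ)t} = 0.6539·e^{−1.9428}
= 0.6539·0.143297 = 0.093706

Final: 0.093706


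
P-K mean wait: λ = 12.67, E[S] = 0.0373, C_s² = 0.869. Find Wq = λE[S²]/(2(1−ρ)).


ρ = λ·E[S] = 12.67·0.0373 = 0.4726
E[S²] = E[S]²(1+C_s²) = 0.0373²·(1+0.869) = 0.002600
Wq = λ·E[S²]/(2(1−ρ)) = 12.67·0.002600/(2·0.5274) = 0.03123 hr

Final: 0.03123 hr


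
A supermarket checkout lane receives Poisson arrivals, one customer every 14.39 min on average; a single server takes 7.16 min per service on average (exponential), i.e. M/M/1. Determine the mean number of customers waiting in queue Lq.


λ = 60/14.39 = 4.1696 /hr
μ = 60/7.16 = 8.3799 /hr
ρ = λ/μ = 4.1696/8.3799 = 0.4976
Lq = ρ²/(1−ρ) = 0.2476/0.5024 = 0.4928

Final: 0.4928


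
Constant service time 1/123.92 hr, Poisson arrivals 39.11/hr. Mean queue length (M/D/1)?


ρ = 39.11/123.92 = 0.3156
M/D/1: Lq = ρ²/(2(1−ρ)) = 0.09961/(2·0.6844) = 0.07277

Final: 0.07277


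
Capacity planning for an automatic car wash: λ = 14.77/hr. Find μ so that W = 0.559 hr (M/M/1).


W = 1/(μ−λ) ⇒ μ − λ = 1/W = 1/0.559 = 1.7889
μ = λ + 1/W = 14.77 + 1.7889 = 16.5589 per hr

Final: 16.5589 /hr


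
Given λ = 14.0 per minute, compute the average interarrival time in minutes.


Mean interarrival time = 1/λ = 1/14.0 minute = 0.07143 minute
In minutes: 0.07143 × 1 = 0.07143 min

Final: 0.07143 min


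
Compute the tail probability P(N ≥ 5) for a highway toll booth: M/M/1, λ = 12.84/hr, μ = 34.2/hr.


ρ = 12.84/34.2 = 0.3754
P(N ≥ n) = ρ^n = 0.3754^5 = 0.007459

Final: 0.007459


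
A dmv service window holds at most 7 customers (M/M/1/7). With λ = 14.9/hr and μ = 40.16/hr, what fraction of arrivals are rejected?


ρ = λ/μ = 14.9/40.16 = 0.3710
P_K = (1−ρ)ρ^K/(1−ρ^(K+1)) = (0.6290·0.0009677)/(1 − 0.0003590)
= 0.0006087/0.999641 = 0.0006089

Final: 0.0006089


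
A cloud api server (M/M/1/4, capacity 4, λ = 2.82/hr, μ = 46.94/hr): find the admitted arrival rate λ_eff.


ρ = 0.06008; P_K = (1−ρ)ρ^4/(1−ρ^5) = 0.00001224
λ_eff = λ(1 − P_K) = 2.82·(1 − 0.00001224) = 2.82·0.999988 = 2.8200 /hr

Final: 2.8200 /hr


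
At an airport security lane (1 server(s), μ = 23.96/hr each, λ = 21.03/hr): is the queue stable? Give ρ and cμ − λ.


Total capacity cμ = 1·23.96 = 23.96/hr
ρ = λ/(cμ) = 21.03/23.96 = 0.8777
Stable ⇔ ρ < 1: YES
Spare capacity = cμ − λ = 23.96 − 21.03 = 2.93/hr

Final: ρ = 0.8777; stable; margin = 2.93/hr


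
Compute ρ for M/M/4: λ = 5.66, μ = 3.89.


ρ = λ/(cμ) = 5.66/(4·3.89) = 5.66/15.56 = 0.3638

Final: 0.3638


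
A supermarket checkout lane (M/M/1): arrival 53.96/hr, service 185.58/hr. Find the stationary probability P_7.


ρ = 53.96/185.58 = 0.2908
P_n = (1−ρ)·ρ^n = (1 − 0.2908)·0.2908^7 = 0.7092·0.0001757 = 0.0001246

Final: 0.0001246


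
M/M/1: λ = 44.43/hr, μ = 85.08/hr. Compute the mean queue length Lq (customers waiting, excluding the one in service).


ρ = 44.43/85.08 = 0.5222
Lq = ρ²/(1−ρ) = 0.2727/0.4778 = 0.5708

Final: 0.5708


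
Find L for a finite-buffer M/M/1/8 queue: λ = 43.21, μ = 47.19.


ρ = 43.21/47.19 = 0.9157
L = ρ[1 − (K+1)ρ^K + Kρ^(K+1)] / [(1−ρ)(1−ρ^(K+1))]
Numerator: 0.9157·(1 − 9·0.494168 + 8·0.452490) = 0.157867
Denominator: (0.08434)·(0.547510) = 0.046177
L = 0.157867/0.046177 = 3.4187

Final: 3.4187


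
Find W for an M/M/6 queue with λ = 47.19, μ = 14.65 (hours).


a = 3.2212; ρ = 0.5369; P₀ = 0.038903
Lq = P₀·a^c·ρ/(c!(1−ρ)²) = 0.15106
Wq = Lq/λ = 0.15106/47.19 = 0.003201 hr
W = Wq + 1/μ = 0.003201 + 0.06826 = 0.07146 hr

Final: 0.07146 hr


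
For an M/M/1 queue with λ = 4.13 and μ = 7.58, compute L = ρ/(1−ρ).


ρ = λ/μ = 4.13/7.58 = 0.5449
L = ρ/(1−ρ) = 0.5449/(1 − 0.5449) = 0.5449/0.4551 = 1.1971

Final: 1.1971


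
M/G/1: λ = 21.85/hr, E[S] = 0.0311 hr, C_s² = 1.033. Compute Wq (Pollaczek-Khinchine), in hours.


ρ = λ·E[S] = 21.85·0.0311 = 0.6795
E[S²] = E[S]²(1+C_s²) = 0.0311²·(1+1.033) = 0.001966
Wq = λ·E[S²]/(2(1−ρ)) = 21.85·0.001966/(2·0.3205) = 0.06703 hr

Final: 0.06703 hr


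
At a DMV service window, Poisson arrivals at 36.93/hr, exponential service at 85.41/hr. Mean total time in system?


W = 1/(μ−λ) = 1/(85.41 − 36.93) = 1/48.48 = 0.02063 hr

Final: 0.02063 hr


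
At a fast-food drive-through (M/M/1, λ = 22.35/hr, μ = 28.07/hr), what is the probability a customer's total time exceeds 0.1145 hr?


W ~ Exponential(μ−λ) for M/M/1.
μ − λ = 28.07 − 22.35 = 5.7200
P(W > t) = e^{−(μ−λ)t} = e^{−0.6549} = 0.519473

Final: 0.519473


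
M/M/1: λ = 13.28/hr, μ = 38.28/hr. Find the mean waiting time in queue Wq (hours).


ρ = 13.28/38.28 = 0.3469
Wq = ρ/(μ−λ) = 0.3469/(38.28 − 13.28) = 0.3469/25.00 = 0.01388 hr

Final: 0.01388 hr


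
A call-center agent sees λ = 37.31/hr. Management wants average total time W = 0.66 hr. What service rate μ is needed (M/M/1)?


W = 1/(μ−λ) ⇒ μ − λ = 1/W = 1/0.66 = 1.5152
μ = λ + 1/W = 37.31 + 1.5152 = 38.8252 per hr

Final: 38.8252 /hr


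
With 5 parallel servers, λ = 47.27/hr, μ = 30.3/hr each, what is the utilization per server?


ρ = λ/(cμ) = 47.27/(5·30.3) = 47.27/151.50 = 0.3120

Final: 0.3120


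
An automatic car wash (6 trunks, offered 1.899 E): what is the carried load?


B(6,1.899) = 0.009786 (Erlang-B)
Carried load = a(1 − B) = 1.899·(1 − 0.009786) = 1.899·0.990214 = 1.8804 E

Final: 1.8804 Erlangs


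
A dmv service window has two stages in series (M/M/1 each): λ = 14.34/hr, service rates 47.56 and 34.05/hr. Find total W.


Each node sees arrival rate λ = 14.34/hr (tandem ⇒ throughput preserved).
W₁ = 1/(μ₁−λ) = 1/(47.56−14.34) = 0.03010 hr
W₂ = 1/(μ₂−λ) = 1/(34.05−14.34) = 0.05074 hr
W_total = W₁ + W₂ = 0.03010 + 0.05074 = 0.08084 hr

Final: 0.08084 hr


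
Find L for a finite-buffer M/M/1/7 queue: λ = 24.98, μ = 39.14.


ρ = 24.98/39.14 = 0.6382
L = ρ[1 − (K+1)ρ^K + Kρ^(K+1)] / [(1−ρ)(1−ρ^(K+1))]
Numerator: 0.6382·(1 − 8·0.043132 + 7·0.027528) = 0.540981
Denominator: (0.3618)·(0.972472) = 0.351819
L = 0.540981/0.351819 = 1.5377

Final: 1.5377


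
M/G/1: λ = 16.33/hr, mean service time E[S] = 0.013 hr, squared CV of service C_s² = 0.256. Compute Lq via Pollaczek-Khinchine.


ρ = λ·E[S] = 16.33·0.013 = 0.2123
Lq = ρ²(1+C_s²)/(2(1−ρ)) = 0.04507·(1+0.256)/(2·0.7877)
= 0.04507·1.2560/1.5754 = 0.03593

Final: 0.03593


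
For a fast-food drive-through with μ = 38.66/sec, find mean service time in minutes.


Mean service time = 1/μ = 1/38.66 second = 0.02587 second
In minutes: 0.02587 × 0.0166667 = 0.0004311 min

Final: 0.0004311 min


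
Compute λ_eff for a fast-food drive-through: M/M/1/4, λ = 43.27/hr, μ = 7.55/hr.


ρ = 5.7311; P_K = (1−ρ)ρ^4/(1−ρ^5) = 0.825648
λ_eff = λ(1 − P_K) = 43.27·(1 − 0.825648) = 43.27·0.174352 = 7.5442 /hr

Final: 7.5442 /hr


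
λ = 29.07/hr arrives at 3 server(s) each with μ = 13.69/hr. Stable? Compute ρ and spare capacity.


Total capacity cμ = 3·13.69 = 41.07/hr
ρ = λ/(cμ) = 29.07/41.07 = 0.7078
Stable ⇔ ρ < 1: YES
Spare capacity = cμ − λ = 41.07 − 29.07 = 12.00/hr

Final: ρ = 0.7078; stable; margin = 12.00/hr


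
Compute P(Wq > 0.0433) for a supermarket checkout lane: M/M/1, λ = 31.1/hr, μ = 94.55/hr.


ρ = 31.1/94.55 = 0.3289
P(Wq > t) = ρ·e^{−(μ−λ)t} = 0.3289·e^{−2.7474}
= 0.3289·0.064095 = 0.021083

Final: 0.021083


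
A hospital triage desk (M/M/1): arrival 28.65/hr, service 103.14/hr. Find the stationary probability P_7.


ρ = 28.65/103.14 = 0.2778
P_n = (1−ρ)·ρ^n = (1 − 0.2778)·0.2778^7 = 0.7222·0.0001276 = 0.00009216

Final: 0.00009216


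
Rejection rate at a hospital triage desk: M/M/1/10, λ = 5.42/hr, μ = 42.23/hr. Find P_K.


ρ = λ/μ = 5.42/42.23 = 0.1283
P_K = (1−ρ)ρ^K/(1−ρ^(K+1)) = (0.8717·0.000000001213)/(1 − 1.557e-10)
= 0.000000001057/1.000000 = 0.000000001057

Final: 0.000000001057


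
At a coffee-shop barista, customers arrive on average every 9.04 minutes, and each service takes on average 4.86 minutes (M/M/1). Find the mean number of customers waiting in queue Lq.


λ = 60/9.04 = 6.6372 /hr
μ = 60/4.86 = 12.3457 /hr
ρ = λ/μ = 6.6372/12.3457 = 0.5376
Lq = ρ²/(1−ρ) = 0.2890/0.4624 = 0.6251

Final: 0.6251


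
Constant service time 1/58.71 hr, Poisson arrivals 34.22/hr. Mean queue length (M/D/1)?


ρ = 34.22/58.71 = 0.5829
M/D/1: Lq = ρ²/(2(1−ρ)) = 0.3397/(2·0.4171) = 0.40722

Final: 0.40722


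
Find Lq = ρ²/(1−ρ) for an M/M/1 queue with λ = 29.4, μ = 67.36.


ρ = 29.4/67.36 = 0.4365
Lq = ρ²/(1−ρ) = 0.1905/0.5635 = 0.3380

Final: 0.3380


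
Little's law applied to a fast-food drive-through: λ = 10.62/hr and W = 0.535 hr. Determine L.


L = λW = 10.62·0.535 = 5.6817

Final: 5.6817


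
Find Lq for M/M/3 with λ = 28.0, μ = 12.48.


a = λ/μ = 2.2436; ρ = a/3 = 0.7479
P₀ = 0.075611
Lq = P₀·a^c·ρ / (c!·(1−ρ)²) = 0.075611·11.29355·0.7479/(6·0.06357)
= 1.67422

Final: 1.67422


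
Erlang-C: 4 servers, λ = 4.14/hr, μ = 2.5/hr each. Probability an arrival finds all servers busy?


a = λ/μ = 1.6560; ρ = a/4 = 0.4140
P₀ = 0.188013 (from M/M/c formula)
C(c,a) = [a^c/(c!(1−ρ))]·P₀ = [7.52041/(24·0.5860)]·0.188013
= 0.53473·0.188013 = 0.100536

Final: 0.100536


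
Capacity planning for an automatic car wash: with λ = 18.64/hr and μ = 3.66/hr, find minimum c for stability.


Stability requires cμ > λ ⇔ c > λ/μ.
λ/μ = 18.64/3.66 = 5.0929
Minimum integer c = ⌊5.0929⌋ + 1 = 6
Check: 6·3.66 = 21.96 > 18.64, while 5·3.66 = 18.30 ≤ 18.64

Final: 6 servers


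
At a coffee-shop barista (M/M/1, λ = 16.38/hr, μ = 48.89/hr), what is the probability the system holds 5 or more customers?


ρ = 16.38/48.89 = 0.3350
P(N ≥ n) = ρ^n = 0.3350^5 = 0.004222

Final: 0.004222


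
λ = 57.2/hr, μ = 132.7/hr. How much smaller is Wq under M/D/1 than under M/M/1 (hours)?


ρ = 57.2/132.7 = 0.4310
Wq(M/M/1) = ρ/(μ−λ) = 0.4310/75.50 = 0.005709 hr
Wq(M/D/1) = ρ/(2(μ−λ)) = 0.002855 hr
Savings = 0.005709 − 0.002855 = 0.002855 hr

Final: 0.002855 hr


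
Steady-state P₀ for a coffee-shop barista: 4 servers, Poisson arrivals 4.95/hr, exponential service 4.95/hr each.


a = λ/μ = 4.95/4.95 = 1.0000; ρ = a/c = 0.2500
Σ_{k=0}^{3} a^k/k! (terms k=0..3) = 1.00000 + 1.00000 + 0.50000 + 0.16667 = 2.66667
Tail: a^4/(4!(1−ρ)) = 1.00000/(24·0.7500) = 0.05556
P₀ = 1/(2.66667 + 0.05556) = 1/2.72222 = 0.367347

Final: 0.367347


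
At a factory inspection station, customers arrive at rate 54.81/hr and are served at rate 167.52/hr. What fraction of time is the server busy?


ρ = λ/μ = 54.81/167.52 = 0.3272

Final: 0.3272


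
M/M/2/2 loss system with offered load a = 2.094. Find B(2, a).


B(c,a) = (a^c/c!) / Σ_{k=0}^{c} a^k/k!
a^2/2! = 2.192418
Σ terms (k=0..2): 1.00000 + 2.09400 + 2.19242 = 5.286418
B = 2.192418/5.286418 = 0.414727

Final: 0.414727


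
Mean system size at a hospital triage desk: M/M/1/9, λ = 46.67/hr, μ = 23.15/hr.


ρ = 46.67/23.15 = 2.0160
L = ρ[1 − (K+1)ρ^K + Kρ^(K+1)] / [(1−ρ)(1−ρ^(K+1))]
Numerator: 2.0160·(1 − 10·550.023506 + 9·1108.837884) = 9032.219275
Denominator: (-1.0160)·(-1107.837884) = 1125.544148
L = 9032.219275/1125.544148 = 8.0248

Final: 8.0248
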